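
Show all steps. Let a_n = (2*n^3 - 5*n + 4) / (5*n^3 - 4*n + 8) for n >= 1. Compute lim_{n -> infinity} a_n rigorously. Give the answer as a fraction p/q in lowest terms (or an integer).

Divide numerator and denominator by n^3, the highest power:
numerator / n^3 = 2 - 5/n^2 + 4/n^3
denominator / n^3 = 5 - 4/n^2 + 8/n^3
As n -> infinity, all terms of the form c/n^k (k >= 1) tend to 0.
So numerator / n^3 -> 2 and denominator / n^3 -> 5.
Therefore lim a_n = 2/5.

2/5


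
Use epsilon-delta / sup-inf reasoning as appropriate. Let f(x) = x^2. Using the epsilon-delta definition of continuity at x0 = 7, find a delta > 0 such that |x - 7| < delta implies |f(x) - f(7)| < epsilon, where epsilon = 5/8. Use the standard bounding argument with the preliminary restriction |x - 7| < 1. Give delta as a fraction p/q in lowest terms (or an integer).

Factor: |x^2 - (7)^2| = |x - 7| * |x + 7|.
Impose |x - 7| < 1 first. Then |x + 7| = |(x - 7) + 2*(7)| <= |x - 7| + 2*|7| < 1 + 14 = 15.
So |x^2 - (7)^2| < delta * 15.
We need delta * 15 <= 5/8, i.e. delta <= 5/8/15 = 1/24.
Since 1/24 < 1, this is tighter than 1; take delta = 1/24.
So delta = 1/24 works.

1/24


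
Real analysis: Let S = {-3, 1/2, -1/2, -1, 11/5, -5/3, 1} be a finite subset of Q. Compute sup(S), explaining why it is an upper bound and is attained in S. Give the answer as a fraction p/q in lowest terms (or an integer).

S is finite, so sup(S) = max(S).
Sorted decreasing:
11/5, 1, 1/2, -1/2, -1, -5/3, -3
The extremum is 11/5.
For every x in S, x <= 11/5. And 11/5 is in S, so it is attained.
Therefore sup(S) = 11/5.

11/5


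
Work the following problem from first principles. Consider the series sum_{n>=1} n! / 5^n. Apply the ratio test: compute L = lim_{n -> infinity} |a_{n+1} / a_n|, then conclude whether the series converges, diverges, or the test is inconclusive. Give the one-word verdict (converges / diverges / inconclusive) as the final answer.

Let a_n denote the general term. Form the ratio a_{n+1}/a_n and simplify:
a_{n+1}/a_n = n/5 + 1/5
Take the limit as n -> infinity: L = infinity.
Since L = infinity > 1 (or L = infinity), the ratio test implies the series diverges.

diverges


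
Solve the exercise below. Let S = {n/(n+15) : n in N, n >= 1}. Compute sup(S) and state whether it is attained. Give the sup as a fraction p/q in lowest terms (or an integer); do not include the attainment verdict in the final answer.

Analysis:
- Values: 1/16, 2/17, 1/6, 4/19, ... strictly increasing.
- Minimum is 1/16 (n=1); inf = 1/16 (attained).
- n/(n+15) = 1 - 15/(n+15) -> 1 from below as n -> infinity, and never equals 1.
- So sup = 1 (not attained).
Conclusion: sup(S) = 1, not attained in S.

1


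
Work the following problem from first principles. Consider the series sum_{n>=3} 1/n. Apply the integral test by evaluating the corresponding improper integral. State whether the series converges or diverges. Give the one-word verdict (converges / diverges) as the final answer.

Let f(x) = 1/x. Then f is positive, continuous, and decreasing on [3, infinity), so the integral test applies.
Compute the improper integral int_{3}^infinity f(x) dx:
  antiderivative F(x) = log(x).
  As x -> infinity, log(x) -> infinity.
  So int = infinity - log(3) = infinity. By the integral test, the series diverges.

diverges


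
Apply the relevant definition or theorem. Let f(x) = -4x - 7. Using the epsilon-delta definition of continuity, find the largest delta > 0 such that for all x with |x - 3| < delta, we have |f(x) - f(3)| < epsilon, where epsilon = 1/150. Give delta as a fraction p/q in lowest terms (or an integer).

We compute f(3) = -4*(3) - 7 = -19.
|f(x) - f(3)| = |-4x - 7 - (-19)| = |-4(x - 3)| = 4|x - 3|.
We need 4|x - 3| < 1/150, i.e. |x - 3| < 1/150 / 4 = 1/600.
So any delta <= 1/600 works. Conversely, if delta > 1/600, then x = 3 + 1/600 satisfies |x - 3| = 1/600 < delta but |f(x) - f(3)| = 4 * 1/600 = 1/150, which is not < 1/150; so no larger delta works.
Hence the largest such delta is 1/600.

1/600


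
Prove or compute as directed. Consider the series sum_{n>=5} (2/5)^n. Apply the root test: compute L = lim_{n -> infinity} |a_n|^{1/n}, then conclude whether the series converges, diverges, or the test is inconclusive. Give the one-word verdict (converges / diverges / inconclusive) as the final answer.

Let a_n denote the general term. Form |a_n|^(1/n) and simplify:
|a_n|^(1/n) = 2/5
Take the limit as n -> infinity: L = 2/5.
Since L = 2/5 < 1, the root test implies convergence.

converges


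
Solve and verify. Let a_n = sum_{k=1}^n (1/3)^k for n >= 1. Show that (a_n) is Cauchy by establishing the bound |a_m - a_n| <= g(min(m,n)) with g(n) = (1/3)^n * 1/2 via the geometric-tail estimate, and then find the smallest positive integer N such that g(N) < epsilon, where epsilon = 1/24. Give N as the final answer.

For m > n >= 1: |a_m - a_n| = sum_{k=n+1}^m (1/3)^k < sum_{k=n+1}^infinity (1/3)^k = (1/3)^(n+1) / (1 - 1/3) = (1/3)^n * (1/3) * (3/2) = (1/3)^n * 1/2.
So g(n) = (1/3)^n / 2. Since g(n) -> 0, (a_n) is Cauchy.
Now solve g(N) < 1/24: (1/3)^N / 2 < 1/24 <=> 3^N > 1 / (2 * 1/24) = 12.
Check powers of 3: 3^2 = 9 <= 12, 3^3 = 27 > 12.
So the smallest such N is 3. Check: g(3) = 1/(2 * 27) = 1/54 < 1/24.

3


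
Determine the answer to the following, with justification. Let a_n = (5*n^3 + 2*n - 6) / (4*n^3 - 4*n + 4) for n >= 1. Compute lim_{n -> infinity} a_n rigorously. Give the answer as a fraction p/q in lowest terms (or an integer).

Divide numerator and denominator by n^3, the highest power:
numerator / n^3 = 5 + 2/n^2 - 6/n^3
denominator / n^3 = 4 - 4/n^2 + 4/n^3
As n -> infinity, all terms of the form c/n^k (k >= 1) tend to 0.
So numerator / n^3 -> 5 and denominator / n^3 -> 4.
Therefore lim a_n = 5/4.

5/4


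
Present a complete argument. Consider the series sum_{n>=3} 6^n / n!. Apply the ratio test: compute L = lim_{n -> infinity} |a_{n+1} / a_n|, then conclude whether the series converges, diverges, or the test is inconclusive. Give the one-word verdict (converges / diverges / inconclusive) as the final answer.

Let a_n denote the general term. Form the ratio a_{n+1}/a_n and simplify:
a_{n+1}/a_n = 6/(n + 1)
Take the limit as n -> infinity: L = 0.
Since L = 0 < 1, the ratio test implies the series converges.

converges


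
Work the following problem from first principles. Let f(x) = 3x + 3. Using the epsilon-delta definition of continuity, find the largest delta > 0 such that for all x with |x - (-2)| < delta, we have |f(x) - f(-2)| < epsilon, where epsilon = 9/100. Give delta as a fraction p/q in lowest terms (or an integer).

We compute f(-2) = 3*(-2) + 3 = -3.
|f(x) - f(-2)| = |3x + 3 - (-3)| = |3(x - (-2))| = 3|x - (-2)|.
We need 3|x - (-2)| < 9/100, i.e. |x - (-2)| < 9/100 / 3 = 3/100.
So any delta <= 3/100 works. Conversely, if delta > 3/100, then x = -2 + 3/100 satisfies |x - (-2)| = 3/100 < delta but |f(x) - f(-2)| = 3 * 3/100 = 9/100, which is not < 9/100; so no larger delta works.
Hence the largest such delta is 3/100.

3/100


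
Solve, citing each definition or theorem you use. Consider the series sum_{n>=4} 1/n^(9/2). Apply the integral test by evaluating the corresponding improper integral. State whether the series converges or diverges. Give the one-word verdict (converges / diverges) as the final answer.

Let f(x) = x^(-9/2). Then f is positive, continuous, and decreasing on [4, infinity), so the integral test applies.
Compute the improper integral int_{4}^infinity f(x) dx:
  antiderivative F(x) = -2/(7*x^(7/2)).
  As x -> infinity, F(x) -> 0 (since p = 9/2 > 1).
  So int = F(infinity) - F(4) = 0 - (-1/448) = 1/448.
  Finite, so by the integral test, the series converges.

converges


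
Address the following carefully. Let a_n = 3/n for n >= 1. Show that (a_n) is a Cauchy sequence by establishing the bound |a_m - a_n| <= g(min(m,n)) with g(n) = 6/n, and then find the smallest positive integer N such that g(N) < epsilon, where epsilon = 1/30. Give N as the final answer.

For any m, n >= 1, by the triangle inequality:
|a_m - a_n| = |3/m - 3/n| <= 3*1/m + 3*1/n <= 6/min(m,n).
So g(n) = 6/n bounds the Cauchy difference. Since g(n) -> 0, (a_n) is Cauchy.
Now solve g(N) < 1/30: 6/N < 1/30 <=> N > 6 / (1/30) = 180.
The smallest integer strictly greater than 180 is N = 181.
Check: g(181) = 6/181 = 6/181 < 1/30; g(180) = 1/30 >= 1/30. So N = 181.

181


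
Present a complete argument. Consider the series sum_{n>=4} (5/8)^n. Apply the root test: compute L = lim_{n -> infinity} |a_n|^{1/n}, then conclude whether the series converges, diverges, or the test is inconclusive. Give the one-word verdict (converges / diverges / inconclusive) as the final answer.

Let a_n denote the general term. Form |a_n|^(1/n) and simplify:
|a_n|^(1/n) = 5/8
Take the limit as n -> infinity: L = 5/8.
Since L = 5/8 < 1, the root test implies convergence.

converges


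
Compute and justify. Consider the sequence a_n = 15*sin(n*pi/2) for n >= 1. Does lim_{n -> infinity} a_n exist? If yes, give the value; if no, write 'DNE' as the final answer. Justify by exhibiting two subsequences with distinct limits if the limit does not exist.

Examine the behaviour of a_n along subsequences.
a_{4k+1} = 15*sin(pi/2 + 2k*pi) = 15 -> 15. a_{4k+3} = 15*sin(3pi/2 + 2k*pi) = -15 -> -15.
Since these two subsequential limits are 15 and -15, distinct, the full sequence cannot converge (a convergent sequence has all subsequences tending to the same limit). So lim a_n does not exist.

DNE


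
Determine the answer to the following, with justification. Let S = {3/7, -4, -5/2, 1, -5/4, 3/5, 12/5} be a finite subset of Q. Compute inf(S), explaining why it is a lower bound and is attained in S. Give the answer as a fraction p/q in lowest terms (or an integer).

S is finite, so inf(S) = min(S).
Sorted increasing:
-4, -5/2, -5/4, 3/7, 3/5, 1, 12/5
The extremum is -4.
For every x in S, x >= -4. And -4 is in S, so it is attained.
Therefore inf(S) = -4.

-4


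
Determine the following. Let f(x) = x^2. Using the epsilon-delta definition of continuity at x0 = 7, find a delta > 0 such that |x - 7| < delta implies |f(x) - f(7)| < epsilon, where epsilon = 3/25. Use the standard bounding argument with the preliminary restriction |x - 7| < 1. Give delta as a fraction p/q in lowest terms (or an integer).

Factor: |x^2 - (7)^2| = |x - 7| * |x + 7|.
Impose |x - 7| < 1 first. Then |x + 7| = |(x - 7) + 2*(7)| <= |x - 7| + 2*|7| < 1 + 14 = 15.
So |x^2 - (7)^2| < delta * 15.
We need delta * 15 <= 3/25, i.e. delta <= 3/25/15 = 1/125.
Since 1/125 < 1, this is tighter than 1; take delta = 1/125.
So delta = 1/125 works.

1/125


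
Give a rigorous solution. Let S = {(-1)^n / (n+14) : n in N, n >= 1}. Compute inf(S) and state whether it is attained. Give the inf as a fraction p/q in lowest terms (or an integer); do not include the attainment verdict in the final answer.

Analysis:
- Values: -1/15, 1/16, -1/17, 1/18, -1/19, ...
- Positive terms (even n): 1/(2+14), 1/(4+14), ... decreasing -> max = 1/16 (n=2).
- Negative terms (odd n): -1/(1+14), -1/(3+14), ... increasing -> min = -1/15 (n=1).
- So sup = 1/16 (attained at n=2); inf = -1/15 (attained at n=1).
Conclusion: inf(S) = -1/15, attained in S.

-1/15


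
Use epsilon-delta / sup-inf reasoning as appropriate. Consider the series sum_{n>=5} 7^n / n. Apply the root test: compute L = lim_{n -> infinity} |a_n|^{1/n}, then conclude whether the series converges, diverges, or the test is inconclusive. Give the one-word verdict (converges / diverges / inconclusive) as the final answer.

Let a_n denote the general term. Form |a_n|^(1/n) and simplify:
|a_n|^(1/n) = 7/n^(1/n)
Take the limit as n -> infinity: L = 7.
Since L = 7 > 1, the root test implies divergence.

diverges


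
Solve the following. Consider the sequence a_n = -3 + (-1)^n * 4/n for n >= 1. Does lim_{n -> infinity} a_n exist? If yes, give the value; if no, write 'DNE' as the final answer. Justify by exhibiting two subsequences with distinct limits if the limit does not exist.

Examine the behaviour of a_n along subsequences.
Even-n subsequence a_{2k} = -3 + 4/(2k) -> -3. Odd-n subsequence a_{2k+1} = -3 - 4/(2k+1) -> -3. Both tend to -3, which suggests the limit is -3; verify directly.
|a_n - (-3)| = |(-1)^n * 4/n| = 4/n for every n >= 1.
Given epsilon > 0, choose a positive integer N > 4/epsilon. Then for all n >= N, |a_n - (-3)| = 4/n <= 4/N < epsilon.
So by the definition of the limit, lim a_n exists and equals -3.

-3


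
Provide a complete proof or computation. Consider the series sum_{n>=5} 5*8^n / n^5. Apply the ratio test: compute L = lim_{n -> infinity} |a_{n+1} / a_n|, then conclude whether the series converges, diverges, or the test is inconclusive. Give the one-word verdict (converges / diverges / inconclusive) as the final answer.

Let a_n denote the general term. Form the ratio a_{n+1}/a_n and simplify:
a_{n+1}/a_n = 8*n^5/(n + 1)^5
Take the limit as n -> infinity: L = 8.
Since L = 8 > 1 (or L = infinity), the ratio test implies the series diverges.

diverges


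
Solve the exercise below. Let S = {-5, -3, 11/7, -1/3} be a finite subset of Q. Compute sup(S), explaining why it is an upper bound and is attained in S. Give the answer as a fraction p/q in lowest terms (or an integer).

S is finite, so sup(S) = max(S).
Sorted decreasing:
11/7, -1/3, -3, -5
The extremum is 11/7.
For every x in S, x <= 11/7. And 11/7 is in S, so it is attained.
Therefore sup(S) = 11/7.

11/7


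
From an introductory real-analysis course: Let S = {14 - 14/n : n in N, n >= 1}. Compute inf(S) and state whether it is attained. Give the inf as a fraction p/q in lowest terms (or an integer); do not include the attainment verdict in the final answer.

Analysis:
- Values: 0, 7, 28/3, 21/2, ... strictly increasing.
- Minimum is 0 (n=1); inf = 0 (attained).
- 14 - 14/n -> 14 from below; sup = 14, not attained.
Conclusion: inf(S) = 0, attained in S.

0


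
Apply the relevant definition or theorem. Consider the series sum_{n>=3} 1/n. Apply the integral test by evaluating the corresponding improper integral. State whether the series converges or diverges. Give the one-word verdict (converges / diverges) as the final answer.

Let f(x) = 1/x. Then f is positive, continuous, and decreasing on [3, infinity), so the integral test applies.
Compute the improper integral int_{3}^infinity f(x) dx:
  antiderivative F(x) = log(x).
  As x -> infinity, log(x) -> infinity.
  So int = infinity - log(3) = infinity. By the integral test, the series diverges.

diverges


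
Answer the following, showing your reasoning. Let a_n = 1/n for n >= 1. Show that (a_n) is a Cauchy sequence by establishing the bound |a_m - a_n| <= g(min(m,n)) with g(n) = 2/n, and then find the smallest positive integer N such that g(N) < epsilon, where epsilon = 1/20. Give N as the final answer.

For any m, n >= 1, by the triangle inequality:
|a_m - a_n| = |1/m - 1/n| <= 1/m + 1/n <= 2/min(m,n).
So g(n) = 2/n bounds the Cauchy difference. Since g(n) -> 0, (a_n) is Cauchy.
Now solve g(N) < 1/20: 2/N < 1/20 <=> N > 2 / (1/20) = 40.
The smallest integer strictly greater than 40 is N = 41.
Check: g(41) = 2/41 = 2/41 < 1/20; g(40) = 1/20 >= 1/20. So N = 41.

41


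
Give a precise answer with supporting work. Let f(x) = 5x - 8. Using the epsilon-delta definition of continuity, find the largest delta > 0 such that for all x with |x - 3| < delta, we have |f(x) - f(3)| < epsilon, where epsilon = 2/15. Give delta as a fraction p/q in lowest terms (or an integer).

We compute f(3) = 5*(3) - 8 = 7.
|f(x) - f(3)| = |5x - 8 - (7)| = |5(x - 3)| = 5|x - 3|.
We need 5|x - 3| < 2/15, i.e. |x - 3| < 2/15 / 5 = 2/75.
So any delta <= 2/75 works. Conversely, if delta > 2/75, then x = 3 + 2/75 satisfies |x - 3| = 2/75 < delta but |f(x) - f(3)| = 5 * 2/75 = 2/15, which is not < 2/15; so no larger delta works.
Hence the largest such delta is 2/75.

2/75


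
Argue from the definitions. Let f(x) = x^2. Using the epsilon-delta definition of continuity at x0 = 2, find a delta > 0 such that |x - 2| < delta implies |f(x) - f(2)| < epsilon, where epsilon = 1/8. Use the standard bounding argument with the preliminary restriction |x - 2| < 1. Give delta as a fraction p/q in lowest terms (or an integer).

Factor: |x^2 - (2)^2| = |x - 2| * |x + 2|.
Impose |x - 2| < 1 first. Then |x + 2| = |(x - 2) + 2*(2)| <= |x - 2| + 2*|2| < 1 + 4 = 5.
So |x^2 - (2)^2| < delta * 5.
We need delta * 5 <= 1/8, i.e. delta <= 1/8/5 = 1/40.
Since 1/40 < 1, this is tighter than 1; take delta = 1/40.
So delta = 1/40 works.

1/40


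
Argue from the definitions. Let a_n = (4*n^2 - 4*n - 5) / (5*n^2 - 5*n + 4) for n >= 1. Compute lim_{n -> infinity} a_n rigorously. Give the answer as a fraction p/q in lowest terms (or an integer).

Divide numerator and denominator by n^2, the highest power:
numerator / n^2 = 4 - 4/n - 5/n^2
denominator / n^2 = 5 - 5/n + 4/n^2
As n -> infinity, all terms of the form c/n^k (k >= 1) tend to 0.
So numerator / n^2 -> 4 and denominator / n^2 -> 5.
Therefore lim a_n = 4/5.

4/5


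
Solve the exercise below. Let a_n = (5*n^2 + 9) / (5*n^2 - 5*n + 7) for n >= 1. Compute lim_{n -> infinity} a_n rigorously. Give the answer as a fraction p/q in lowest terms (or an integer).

Divide numerator and denominator by n^2, the highest power:
numerator / n^2 = 5 + 9/n^2
denominator / n^2 = 5 - 5/n + 7/n^2
As n -> infinity, all terms of the form c/n^k (k >= 1) tend to 0.
So numerator / n^2 -> 5 and denominator / n^2 -> 5.
Therefore lim a_n = 1.

1


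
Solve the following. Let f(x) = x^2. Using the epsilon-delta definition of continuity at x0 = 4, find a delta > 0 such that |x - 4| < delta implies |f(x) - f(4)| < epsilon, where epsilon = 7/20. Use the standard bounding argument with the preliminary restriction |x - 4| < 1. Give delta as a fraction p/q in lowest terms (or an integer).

Factor: |x^2 - (4)^2| = |x - 4| * |x + 4|.
Impose |x - 4| < 1 first. Then |x + 4| = |(x - 4) + 2*(4)| <= |x - 4| + 2*|4| < 1 + 8 = 9.
So |x^2 - (4)^2| < delta * 9.
We need delta * 9 <= 7/20, i.e. delta <= 7/20/9 = 7/180.
Since 7/180 < 1, this is tighter than 1; take delta = 7/180.
So delta = 7/180 works.

7/180


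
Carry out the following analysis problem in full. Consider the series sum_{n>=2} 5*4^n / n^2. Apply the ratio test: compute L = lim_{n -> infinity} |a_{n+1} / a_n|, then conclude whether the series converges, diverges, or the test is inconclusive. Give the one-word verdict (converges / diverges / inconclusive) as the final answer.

Let a_n denote the general term. Form the ratio a_{n+1}/a_n and simplify:
a_{n+1}/a_n = 4*n^2/(n + 1)^2
Take the limit as n -> infinity: L = 4.
Since L = 4 > 1 (or L = infinity), the ratio test implies the series diverges.

diverges


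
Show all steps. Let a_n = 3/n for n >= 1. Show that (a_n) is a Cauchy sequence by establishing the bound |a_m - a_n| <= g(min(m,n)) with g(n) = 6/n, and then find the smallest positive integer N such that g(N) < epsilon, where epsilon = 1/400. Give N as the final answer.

For any m, n >= 1, by the triangle inequality:
|a_m - a_n| = |3/m - 3/n| <= 3*1/m + 3*1/n <= 6/min(m,n).
So g(n) = 6/n bounds the Cauchy difference. Since g(n) -> 0, (a_n) is Cauchy.
Now solve g(N) < 1/400: 6/N < 1/400 <=> N > 6 / (1/400) = 2400.
The smallest integer strictly greater than 2400 is N = 2401.
Check: g(2401) = 6/2401 = 6/2401 < 1/400; g(2400) = 1/400 >= 1/400. So N = 2401.

2401


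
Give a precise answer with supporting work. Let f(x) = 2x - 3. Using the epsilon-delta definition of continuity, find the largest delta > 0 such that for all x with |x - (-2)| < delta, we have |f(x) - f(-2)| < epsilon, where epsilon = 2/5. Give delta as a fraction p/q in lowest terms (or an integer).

We compute f(-2) = 2*(-2) - 3 = -7.
|f(x) - f(-2)| = |2x - 3 - (-7)| = |2(x - (-2))| = 2|x - (-2)|.
We need 2|x - (-2)| < 2/5, i.e. |x - (-2)| < 2/5 / 2 = 1/5.
So any delta <= 1/5 works. Conversely, if delta > 1/5, then x = -2 + 1/5 satisfies |x - (-2)| = 1/5 < delta but |f(x) - f(-2)| = 2 * 1/5 = 2/5, which is not < 2/5; so no larger delta works.
Hence the largest such delta is 1/5.

1/5


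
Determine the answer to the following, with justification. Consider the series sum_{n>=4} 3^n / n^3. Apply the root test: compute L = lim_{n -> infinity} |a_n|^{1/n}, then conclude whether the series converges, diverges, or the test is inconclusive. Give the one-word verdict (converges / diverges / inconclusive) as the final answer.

Let a_n denote the general term. Form |a_n|^(1/n) and simplify:
|a_n|^(1/n) = 3/n^(3/n)
Take the limit as n -> infinity: L = 3.
Since L = 3 > 1, the root test implies divergence.

diverges


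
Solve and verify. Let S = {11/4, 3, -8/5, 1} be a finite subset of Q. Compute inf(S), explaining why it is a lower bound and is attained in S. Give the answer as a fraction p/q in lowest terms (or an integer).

S is finite, so inf(S) = min(S).
Sorted increasing:
-8/5, 1, 11/4, 3
The extremum is -8/5.
For every x in S, x >= -8/5. And -8/5 is in S, so it is attained.
Therefore inf(S) = -8/5.

-8/5


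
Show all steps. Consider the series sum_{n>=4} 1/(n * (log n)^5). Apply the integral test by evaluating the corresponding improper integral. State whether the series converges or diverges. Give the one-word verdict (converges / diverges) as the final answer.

Let f(x) = 1/(x*log(x)^5). Then f is positive, continuous, and decreasing on [4, infinity), so the integral test applies.
Compute the improper integral int_{4}^infinity f(x) dx:
  antiderivative F(x) = -1/(4*log(x)^4).
  F(x) -> 0 as x -> infinity.  int = 0 - F(4) = 1/(4*log(4)^4) < infinity. By the integral test, the series converges.

converges


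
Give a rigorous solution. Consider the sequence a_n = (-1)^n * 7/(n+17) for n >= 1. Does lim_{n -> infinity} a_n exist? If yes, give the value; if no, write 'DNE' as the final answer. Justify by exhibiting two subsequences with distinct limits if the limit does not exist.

Examine the behaviour of a_n along subsequences.
Even-n subsequence a_{2k} = 7/(2k+17) -> 0. Odd-n subsequence a_{2k+1} = -7/(2k+18) -> 0. Both tend to 0, which suggests the limit is 0; verify directly.
|a_n - 0| = 7/(n+17) < 7/n for every n >= 1.
Given epsilon > 0, choose a positive integer N > 7/epsilon. Then for all n >= N, |a_n| < 7/n <= 7/N < epsilon.
So by the definition of the limit, lim a_n exists and equals 0.

0


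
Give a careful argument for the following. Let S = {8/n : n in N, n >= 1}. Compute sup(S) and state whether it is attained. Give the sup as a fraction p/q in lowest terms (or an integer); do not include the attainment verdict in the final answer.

Analysis:
- Values: 8, 4, 8/3, 2, ... strictly decreasing.
- The maximum is 8 (n=1); sup = 8 (attained).
- The set is bounded below by 0; 8/n -> 0 so 0 is the greatest lower bound.
- 0 is not in the set, so inf = 0 is not attained.
Conclusion: sup(S) = 8, attained in S.

8


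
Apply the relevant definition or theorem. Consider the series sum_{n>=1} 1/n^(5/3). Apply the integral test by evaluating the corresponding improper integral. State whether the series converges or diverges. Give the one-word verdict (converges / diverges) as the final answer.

Let f(x) = x^(-5/3). Then f is positive, continuous, and decreasing on [1, infinity), so the integral test applies.
Compute the improper integral int_{1}^infinity f(x) dx:
  antiderivative F(x) = -3/(2*x^(2/3)).
  As x -> infinity, F(x) -> 0 (since p = 5/3 > 1).
  So int = F(infinity) - F(1) = 0 - (-3/2) = 3/2.
  Finite, so by the integral test, the series converges.

converges


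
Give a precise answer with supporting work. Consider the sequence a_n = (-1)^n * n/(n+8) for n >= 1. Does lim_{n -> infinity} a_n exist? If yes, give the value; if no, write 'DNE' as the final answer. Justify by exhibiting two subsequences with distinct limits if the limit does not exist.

Examine the behaviour of a_n along subsequences.
a_{2k} = 2k/(2k+8) -> 1. a_{2k+1} = -(2k+1)/(2k+9) -> -1.
Since these two subsequential limits are 1 and -1, distinct, the full sequence cannot converge (a convergent sequence has all subsequences tending to the same limit). So lim a_n does not exist.

DNE


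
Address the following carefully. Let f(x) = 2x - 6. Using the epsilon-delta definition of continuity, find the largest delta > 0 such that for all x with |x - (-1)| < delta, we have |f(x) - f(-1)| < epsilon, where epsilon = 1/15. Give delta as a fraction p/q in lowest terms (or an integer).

We compute f(-1) = 2*(-1) - 6 = -8.
|f(x) - f(-1)| = |2x - 6 - (-8)| = |2(x - (-1))| = 2|x - (-1)|.
We need 2|x - (-1)| < 1/15, i.e. |x - (-1)| < 1/15 / 2 = 1/30.
So any delta <= 1/30 works. Conversely, if delta > 1/30, then x = -1 + 1/30 satisfies |x - (-1)| = 1/30 < delta but |f(x) - f(-1)| = 2 * 1/30 = 1/15, which is not < 1/15; so no larger delta works.
Hence the largest such delta is 1/30.

1/30


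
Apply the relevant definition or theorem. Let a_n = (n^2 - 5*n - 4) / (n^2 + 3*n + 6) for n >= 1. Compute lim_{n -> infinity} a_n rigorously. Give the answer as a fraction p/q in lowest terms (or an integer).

Divide numerator and denominator by n^2, the highest power:
numerator / n^2 = 1 - 5/n - 4/n^2
denominator / n^2 = 1 + 3/n + 6/n^2
As n -> infinity, all terms of the form c/n^k (k >= 1) tend to 0.
So numerator / n^2 -> 1 and denominator / n^2 -> 1.
Therefore lim a_n = 1.

1


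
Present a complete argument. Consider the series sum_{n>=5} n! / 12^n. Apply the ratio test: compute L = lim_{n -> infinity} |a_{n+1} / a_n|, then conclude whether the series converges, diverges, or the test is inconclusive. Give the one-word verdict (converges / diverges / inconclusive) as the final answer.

Let a_n denote the general term. Form the ratio a_{n+1}/a_n and simplify:
a_{n+1}/a_n = n/12 + 1/12
Take the limit as n -> infinity: L = infinity.
Since L = infinity > 1 (or L = infinity), the ratio test implies the series diverges.

diverges


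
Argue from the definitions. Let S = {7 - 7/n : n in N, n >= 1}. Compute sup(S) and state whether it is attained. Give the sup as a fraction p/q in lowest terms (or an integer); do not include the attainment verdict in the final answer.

Analysis:
- Values: 0, 7/2, 14/3, 21/4, ... strictly increasing.
- Minimum is 0 (n=1); inf = 0 (attained).
- 7 - 7/n -> 7 from below; sup = 7, not attained.
Conclusion: sup(S) = 7, not attained in S.

7


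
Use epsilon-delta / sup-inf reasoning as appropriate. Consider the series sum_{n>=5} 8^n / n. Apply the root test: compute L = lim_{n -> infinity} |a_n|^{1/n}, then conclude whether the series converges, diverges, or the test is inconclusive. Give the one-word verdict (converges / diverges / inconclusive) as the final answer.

Let a_n denote the general term. Form |a_n|^(1/n) and simplify:
|a_n|^(1/n) = 8/n^(1/n)
Take the limit as n -> infinity: L = 8.
Since L = 8 > 1, the root test implies divergence.

diverges


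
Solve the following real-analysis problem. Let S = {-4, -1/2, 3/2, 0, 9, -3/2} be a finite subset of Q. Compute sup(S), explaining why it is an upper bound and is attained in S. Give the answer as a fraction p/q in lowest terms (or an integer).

S is finite, so sup(S) = max(S).
Sorted decreasing:
9, 3/2, 0, -1/2, -3/2, -4
The extremum is 9.
For every x in S, x <= 9. And 9 is in S, so it is attained.
Therefore sup(S) = 9.

9


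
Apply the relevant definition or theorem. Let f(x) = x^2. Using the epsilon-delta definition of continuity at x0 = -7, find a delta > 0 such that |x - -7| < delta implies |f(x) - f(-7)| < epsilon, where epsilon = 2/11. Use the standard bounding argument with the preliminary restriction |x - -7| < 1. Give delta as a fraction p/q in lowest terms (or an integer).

Factor: |x^2 - (-7)^2| = |x - -7| * |x + -7|.
Impose |x - -7| < 1 first. Then |x + -7| = |(x - -7) + 2*(-7)| <= |x - -7| + 2*|-7| < 1 + 14 = 15.
So |x^2 - (-7)^2| < delta * 15.
We need delta * 15 <= 2/11, i.e. delta <= 2/11/15 = 2/165.
Since 2/165 < 1, this is tighter than 1; take delta = 2/165.
So delta = 2/165 works.

2/165


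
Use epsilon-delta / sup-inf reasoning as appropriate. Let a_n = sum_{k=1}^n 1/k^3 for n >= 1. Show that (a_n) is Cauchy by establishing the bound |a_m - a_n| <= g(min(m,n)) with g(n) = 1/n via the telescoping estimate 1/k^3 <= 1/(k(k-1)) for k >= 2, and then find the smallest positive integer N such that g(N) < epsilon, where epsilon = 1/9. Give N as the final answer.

For m > n >= 1: |a_m - a_n| = sum_{k=n+1}^m 1/k^3.
Use 1/k^3 <= 1/(k(k-1)) = 1/(k-1) - 1/k for k >= 2 (which holds since k^3 >= k^2 >= k(k-1) for k >= 2):
sum_{k=n+1}^m 1/k^3 <= sum_{k=n+1}^m (1/(k-1) - 1/k) = 1/n - 1/m <= 1/n.
By symmetry the same bound holds with n,m swapped, so |a_m - a_n| <= 1/min(m,n) = g(min(m,n)). Since g(n) -> 0, (a_n) is Cauchy.
Now solve g(N) < 1/9: 1/N < 1/9 <=> N > 1/(1/9) = 9.
The smallest integer strictly greater than 9 is N = 10.
Check: g(10) = 1/10 < 1/9; g(9) = 1/9 >= 1/9. So N = 10.

10


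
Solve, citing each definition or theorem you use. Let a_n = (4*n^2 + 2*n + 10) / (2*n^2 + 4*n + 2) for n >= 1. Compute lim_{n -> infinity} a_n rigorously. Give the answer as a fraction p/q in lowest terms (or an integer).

Divide numerator and denominator by n^2, the highest power:
numerator / n^2 = 4 + 2/n + 10/n^2
denominator / n^2 = 2 + 4/n + 2/n^2
As n -> infinity, all terms of the form c/n^k (k >= 1) tend to 0.
So numerator / n^2 -> 4 and denominator / n^2 -> 2.
Therefore lim a_n = 2.

2


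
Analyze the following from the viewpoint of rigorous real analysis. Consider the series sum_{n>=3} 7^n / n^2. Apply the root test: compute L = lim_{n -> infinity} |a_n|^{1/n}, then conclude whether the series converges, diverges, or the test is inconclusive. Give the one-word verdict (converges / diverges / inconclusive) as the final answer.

Let a_n denote the general term. Form |a_n|^(1/n) and simplify:
|a_n|^(1/n) = 7/n^(2/n)
Take the limit as n -> infinity: L = 7.
Since L = 7 > 1, the root test implies divergence.

diverges


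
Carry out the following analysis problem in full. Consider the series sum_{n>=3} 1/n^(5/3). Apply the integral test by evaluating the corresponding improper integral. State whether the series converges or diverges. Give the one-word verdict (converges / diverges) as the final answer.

Let f(x) = x^(-5/3). Then f is positive, continuous, and decreasing on [3, infinity), so the integral test applies.
Compute the improper integral int_{3}^infinity f(x) dx:
  antiderivative F(x) = -3/(2*x^(2/3)).
  As x -> infinity, F(x) -> 0 (since p = 5/3 > 1).
  So int = F(infinity) - F(3) = 0 - (-3^(1/3)/2) = 3^(1/3)/2.
  Finite, so by the integral test, the series converges.

converges


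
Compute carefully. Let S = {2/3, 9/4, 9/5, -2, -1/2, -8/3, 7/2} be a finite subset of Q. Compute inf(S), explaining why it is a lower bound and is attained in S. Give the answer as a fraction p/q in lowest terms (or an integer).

S is finite, so inf(S) = min(S).
Sorted increasing:
-8/3, -2, -1/2, 2/3, 9/5, 9/4, 7/2
The extremum is -8/3.
For every x in S, x >= -8/3. And -8/3 is in S, so it is attained.
Therefore inf(S) = -8/3.

-8/3


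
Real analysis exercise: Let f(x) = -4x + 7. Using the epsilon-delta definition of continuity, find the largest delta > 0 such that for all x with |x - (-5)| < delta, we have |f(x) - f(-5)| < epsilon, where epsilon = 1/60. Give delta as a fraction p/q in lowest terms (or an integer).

We compute f(-5) = -4*(-5) + 7 = 27.
|f(x) - f(-5)| = |-4x + 7 - (27)| = |-4(x - (-5))| = 4|x - (-5)|.
We need 4|x - (-5)| < 1/60, i.e. |x - (-5)| < 1/60 / 4 = 1/240.
So any delta <= 1/240 works. Conversely, if delta > 1/240, then x = -5 + 1/240 satisfies |x - (-5)| = 1/240 < delta but |f(x) - f(-5)| = 4 * 1/240 = 1/60, which is not < 1/60; so no larger delta works.
Hence the largest such delta is 1/240.

1/240


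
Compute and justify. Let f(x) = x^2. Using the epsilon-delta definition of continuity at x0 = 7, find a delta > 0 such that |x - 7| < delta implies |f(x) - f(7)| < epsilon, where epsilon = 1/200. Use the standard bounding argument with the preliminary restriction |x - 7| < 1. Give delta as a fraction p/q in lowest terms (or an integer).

Factor: |x^2 - (7)^2| = |x - 7| * |x + 7|.
Impose |x - 7| < 1 first. Then |x + 7| = |(x - 7) + 2*(7)| <= |x - 7| + 2*|7| < 1 + 14 = 15.
So |x^2 - (7)^2| < delta * 15.
We need delta * 15 <= 1/200, i.e. delta <= 1/200/15 = 1/3000.
Since 1/3000 < 1, this is tighter than 1; take delta = 1/3000.
So delta = 1/3000 works.

1/3000


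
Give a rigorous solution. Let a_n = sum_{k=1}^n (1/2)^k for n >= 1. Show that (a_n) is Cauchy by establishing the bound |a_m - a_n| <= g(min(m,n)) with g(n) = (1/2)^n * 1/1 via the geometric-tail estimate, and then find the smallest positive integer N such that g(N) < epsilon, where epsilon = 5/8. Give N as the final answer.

For m > n >= 1: |a_m - a_n| = sum_{k=n+1}^m (1/2)^k < sum_{k=n+1}^infinity (1/2)^k = (1/2)^(n+1) / (1 - 1/2) = (1/2)^n * (1/2) * (2/1) = (1/2)^n * 1/1.
So g(n) = (1/2)^n / 1. Since g(n) -> 0, (a_n) is Cauchy.
Now solve g(N) < 5/8: (1/2)^N / 1 < 5/8 <=> 2^N > 1 / (1 * 5/8) = 8/5.
Check powers of 2: 2^0 = 1 <= 8/5, 2^1 = 2 > 8/5.
So the smallest such N is 1. Check: g(1) = 1/(1 * 2) = 1/2 < 5/8.

1


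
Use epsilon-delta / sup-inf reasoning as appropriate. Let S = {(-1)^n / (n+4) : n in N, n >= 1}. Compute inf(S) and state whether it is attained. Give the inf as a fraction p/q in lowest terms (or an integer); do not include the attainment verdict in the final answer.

Analysis:
- Values: -1/5, 1/6, -1/7, 1/8, -1/9, ...
- Positive terms (even n): 1/(2+4), 1/(4+4), ... decreasing -> max = 1/6 (n=2).
- Negative terms (odd n): -1/(1+4), -1/(3+4), ... increasing -> min = -1/5 (n=1).
- So sup = 1/6 (attained at n=2); inf = -1/5 (attained at n=1).
Conclusion: inf(S) = -1/5, attained in S.

-1/5


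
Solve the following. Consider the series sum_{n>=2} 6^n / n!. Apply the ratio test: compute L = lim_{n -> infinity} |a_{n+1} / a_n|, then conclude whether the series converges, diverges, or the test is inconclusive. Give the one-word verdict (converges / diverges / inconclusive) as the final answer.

Let a_n denote the general term. Form the ratio a_{n+1}/a_n and simplify:
a_{n+1}/a_n = 6/(n + 1)
Take the limit as n -> infinity: L = 0.
Since L = 0 < 1, the ratio test implies the series converges.

converges


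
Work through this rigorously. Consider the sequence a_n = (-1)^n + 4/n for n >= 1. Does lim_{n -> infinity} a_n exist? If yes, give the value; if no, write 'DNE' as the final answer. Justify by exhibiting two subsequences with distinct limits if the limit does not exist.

Examine the behaviour of a_n along subsequences.
a_{2k} = 1 + 4/(2k) -> 1. a_{2k+1} = -1 + 4/(2k+1) -> -1.
Since these two subsequential limits are 1 and -1, distinct, the full sequence cannot converge (a convergent sequence has all subsequences tending to the same limit). So lim a_n does not exist.

DNE


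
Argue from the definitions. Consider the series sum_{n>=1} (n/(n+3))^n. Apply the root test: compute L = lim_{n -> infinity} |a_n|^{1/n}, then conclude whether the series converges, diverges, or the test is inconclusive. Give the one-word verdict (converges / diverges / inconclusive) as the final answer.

Let a_n denote the general term. Form |a_n|^(1/n) and simplify:
|a_n|^(1/n) = n/(n + 3)
Take the limit as n -> infinity: L = 1.
Since L = 1, the root test is inconclusive. (In fact a_n = (n/(n+3))^n -> e^(-3) != 0, so the nth-term test shows divergence; but the root test itself gives no conclusion.)

inconclusive


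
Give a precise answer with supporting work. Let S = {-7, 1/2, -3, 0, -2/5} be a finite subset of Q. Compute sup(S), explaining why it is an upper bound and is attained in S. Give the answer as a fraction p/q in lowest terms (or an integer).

S is finite, so sup(S) = max(S).
Sorted decreasing:
1/2, 0, -2/5, -3, -7
The extremum is 1/2.
For every x in S, x <= 1/2. And 1/2 is in S, so it is attained.
Therefore sup(S) = 1/2.

1/2


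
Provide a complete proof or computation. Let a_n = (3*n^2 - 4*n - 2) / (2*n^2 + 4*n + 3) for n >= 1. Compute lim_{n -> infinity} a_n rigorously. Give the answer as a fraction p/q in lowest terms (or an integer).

Divide numerator and denominator by n^2, the highest power:
numerator / n^2 = 3 - 4/n - 2/n^2
denominator / n^2 = 2 + 4/n + 3/n^2
As n -> infinity, all terms of the form c/n^k (k >= 1) tend to 0.
So numerator / n^2 -> 3 and denominator / n^2 -> 2.
Therefore lim a_n = 3/2.

3/2


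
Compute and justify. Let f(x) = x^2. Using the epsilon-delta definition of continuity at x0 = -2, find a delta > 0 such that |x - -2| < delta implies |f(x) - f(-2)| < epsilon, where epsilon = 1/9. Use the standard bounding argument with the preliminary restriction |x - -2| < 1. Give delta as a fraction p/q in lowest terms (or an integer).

Factor: |x^2 - (-2)^2| = |x - -2| * |x + -2|.
Impose |x - -2| < 1 first. Then |x + -2| = |(x - -2) + 2*(-2)| <= |x - -2| + 2*|-2| < 1 + 4 = 5.
So |x^2 - (-2)^2| < delta * 5.
We need delta * 5 <= 1/9, i.e. delta <= 1/9/5 = 1/45.
Since 1/45 < 1, this is tighter than 1; take delta = 1/45.
So delta = 1/45 works.

1/45


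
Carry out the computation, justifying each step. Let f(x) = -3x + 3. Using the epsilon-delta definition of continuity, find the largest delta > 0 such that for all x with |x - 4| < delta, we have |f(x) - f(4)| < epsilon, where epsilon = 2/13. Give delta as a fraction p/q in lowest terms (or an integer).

We compute f(4) = -3*(4) + 3 = -9.
|f(x) - f(4)| = |-3x + 3 - (-9)| = |-3(x - 4)| = 3|x - 4|.
We need 3|x - 4| < 2/13, i.e. |x - 4| < 2/13 / 3 = 2/39.
So any delta <= 2/39 works. Conversely, if delta > 2/39, then x = 4 + 2/39 satisfies |x - 4| = 2/39 < delta but |f(x) - f(4)| = 3 * 2/39 = 2/13, which is not < 2/13; so no larger delta works.
Hence the largest such delta is 2/39.

2/39


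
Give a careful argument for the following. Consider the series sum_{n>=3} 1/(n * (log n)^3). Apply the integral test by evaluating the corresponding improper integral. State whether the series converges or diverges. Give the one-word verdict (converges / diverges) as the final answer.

Let f(x) = 1/(x*log(x)^3). Then f is positive, continuous, and decreasing on [3, infinity), so the integral test applies.
Compute the improper integral int_{3}^infinity f(x) dx:
  antiderivative F(x) = -1/(2*log(x)^2).
  F(x) -> 0 as x -> infinity.  int = 0 - F(3) = 1/(2*log(3)^2) < infinity. By the integral test, the series converges.

converges


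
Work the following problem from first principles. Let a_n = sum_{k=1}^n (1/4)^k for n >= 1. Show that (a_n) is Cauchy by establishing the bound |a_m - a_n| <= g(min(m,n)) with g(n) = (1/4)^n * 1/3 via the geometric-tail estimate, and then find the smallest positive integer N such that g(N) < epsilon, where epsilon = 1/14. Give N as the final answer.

For m > n >= 1: |a_m - a_n| = sum_{k=n+1}^m (1/4)^k < sum_{k=n+1}^infinity (1/4)^k = (1/4)^(n+1) / (1 - 1/4) = (1/4)^n * (1/4) * (4/3) = (1/4)^n * 1/3.
So g(n) = (1/4)^n / 3. Since g(n) -> 0, (a_n) is Cauchy.
Now solve g(N) < 1/14: (1/4)^N / 3 < 1/14 <=> 4^N > 1 / (3 * 1/14) = 14/3.
Check powers of 4: 4^1 = 4 <= 14/3, 4^2 = 16 > 14/3.
So the smallest such N is 2. Check: g(2) = 1/(3 * 16) = 1/48 < 1/14.

2


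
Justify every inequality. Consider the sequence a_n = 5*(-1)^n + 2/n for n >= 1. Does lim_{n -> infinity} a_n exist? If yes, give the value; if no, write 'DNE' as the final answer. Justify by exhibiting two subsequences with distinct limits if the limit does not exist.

Examine the behaviour of a_n along subsequences.
a_{2k} = 5 + 2/(2k) -> 5. a_{2k+1} = -5 + 2/(2k+1) -> -5.
Since these two subsequential limits are 5 and -5, distinct, the full sequence cannot converge (a convergent sequence has all subsequences tending to the same limit). So lim a_n does not exist.

DNE


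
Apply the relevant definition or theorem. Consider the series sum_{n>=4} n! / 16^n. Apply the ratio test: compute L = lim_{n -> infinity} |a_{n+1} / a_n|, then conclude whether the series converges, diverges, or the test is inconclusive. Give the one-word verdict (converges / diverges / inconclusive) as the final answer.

Let a_n denote the general term. Form the ratio a_{n+1}/a_n and simplify:
a_{n+1}/a_n = n/16 + 1/16
Take the limit as n -> infinity: L = infinity.
Since L = infinity > 1 (or L = infinity), the ratio test implies the series diverges.

diverges
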